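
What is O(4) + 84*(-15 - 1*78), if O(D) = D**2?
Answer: -7796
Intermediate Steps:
O(4) + 84*(-15 - 1*78) = 4**2 + 84*(-15 - 1*78) = 16 + 84*(-15 - 78) = 16 + 84*(-93) = 16 - 7812 = -7796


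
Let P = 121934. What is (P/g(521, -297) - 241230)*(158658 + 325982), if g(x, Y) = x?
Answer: -60850863357440/521 ≈ -1.1680e+11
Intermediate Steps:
(P/g(521, -297) - 241230)*(158658 + 325982) = (121934/521 - 241230)*(158658 + 325982) = (121934*(1/521) - 241230)*484640 = (121934/521 - 241230)*484640 = -125558896/521*484640 = -60850863357440/521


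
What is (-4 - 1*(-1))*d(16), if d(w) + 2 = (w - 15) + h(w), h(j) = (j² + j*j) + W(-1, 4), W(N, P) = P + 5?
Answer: -1560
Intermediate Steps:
W(N, P) = 5 + P
h(j) = 9 + 2*j² (h(j) = (j² + j*j) + (5 + 4) = (j² + j²) + 9 = 2*j² + 9 = 9 + 2*j²)
d(w) = -8 + w + 2*w² (d(w) = -2 + ((w - 15) + (9 + 2*w²)) = -2 + ((-15 + w) + (9 + 2*w²)) = -2 + (-6 + w + 2*w²) = -8 + w + 2*w²)
(-4 - 1*(-1))*d(16) = (-4 - 1*(-1))*(-8 + 16 + 2*16²) = (-4 + 1)*(-8 + 16 + 2*256) = -3*(-8 + 16 + 512) = -3*520 = -1560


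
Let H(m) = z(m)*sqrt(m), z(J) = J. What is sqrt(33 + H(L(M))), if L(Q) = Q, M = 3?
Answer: sqrt(33 + 3*sqrt(3)) ≈ 6.1803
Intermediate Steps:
H(m) = m**(3/2) (H(m) = m*sqrt(m) = m**(3/2))
sqrt(33 + H(L(M))) = sqrt(33 + 3**(3/2)) = sqrt(33 + 3*sqrt(3))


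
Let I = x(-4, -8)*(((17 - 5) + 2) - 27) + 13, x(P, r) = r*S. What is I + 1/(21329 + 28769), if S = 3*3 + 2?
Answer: 57963387/50098 ≈ 1157.0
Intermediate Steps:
S = 11 (S = 9 + 2 = 11)
x(P, r) = 11*r (x(P, r) = r*11 = 11*r)
I = 1157 (I = (11*(-8))*(((17 - 5) + 2) - 27) + 13 = -88*((12 + 2) - 27) + 13 = -88*(14 - 27) + 13 = -88*(-13) + 13 = 1144 + 13 = 1157)
I + 1/(21329 + 28769) = 1157 + 1/(21329 + 28769) = 1157 + 1/50098 = 57963387/50098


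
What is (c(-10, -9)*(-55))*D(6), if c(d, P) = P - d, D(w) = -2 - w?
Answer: 440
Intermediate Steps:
(c(-10, -9)*(-55))*D(6) = ((-9 - 1*(-10))*(-55))*(-2 - 1*6) = ((-9 + 10)*(-55))*(-2 - 6) = (1*(-55))*(-8) = -55*(-8) = 440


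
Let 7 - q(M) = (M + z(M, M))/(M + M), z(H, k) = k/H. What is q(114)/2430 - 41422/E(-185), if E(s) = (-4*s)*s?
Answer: 1157609689/3792403800 ≈ 0.30524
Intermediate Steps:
q(M) = 7 - (1 + M)/(2*M) (q(M) = 7 - (M + M/M)/(M + M) = 7 - (M + 1)/(2*M) = 7 - (1 + M)*1/(2*M) = 7 - (1 + M)/(2*M))
E(s) = -4*s**2
q(114)/2430 - 41422/E(-185) = ((1/2)*(-1 + 13*114)/114)/2430 - 41422/((-4*(-185)**2)) = ((1/2)*(1/114)*(-1 + 1482))*(1/2430) - 41422/((-4*34225)) = ((1/2)*(1/114)*1481)*(1/2430) - 41422/(-136900) = (1481/228)*(1/2430) - 41422*(-1/136900) = 1481/554040 + 20711/68450 = 1157609689/3792403800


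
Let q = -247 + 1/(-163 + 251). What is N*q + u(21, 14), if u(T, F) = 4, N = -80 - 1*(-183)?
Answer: -2238353/88 ≈ -25436.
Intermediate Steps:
N = 103 (N = -80 + 183 = 103)
q = -21735/88 (q = -247 + 1/88 = -21735/88 ≈ -246.99)
N*q + u(21, 14) = 103*(-21735/88) + 4 = -2238705/88 + 4 = -2238353/88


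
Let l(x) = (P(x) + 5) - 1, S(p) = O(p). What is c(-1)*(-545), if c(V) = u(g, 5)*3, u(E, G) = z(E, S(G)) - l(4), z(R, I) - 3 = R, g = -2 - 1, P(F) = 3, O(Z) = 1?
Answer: 11445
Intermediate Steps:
S(p) = 1
g = -3
l(x) = 7 (l(x) = (3 + 5) - 1 = 8 - 1 = 7)
z(R, I) = 3 + R
u(E, G) = -4 + E (u(E, G) = (3 + E) - 1*7 = (3 + E) - 7 = -4 + E)
c(V) = -21 (c(V) = (-4 - 3)*3 = -7*3 = -21)
c(-1)*(-545) = -21*(-545) = 11445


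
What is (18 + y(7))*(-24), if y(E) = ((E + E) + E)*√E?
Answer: -432 - 504*√7 ≈ -1765.5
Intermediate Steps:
y(E) = 3*E^(3/2) (y(E) = (2*E + E)*√E = (3*E)*√E = 3*E^(3/2))
(18 + y(7))*(-24) = (18 + 3*7^(3/2))*(-24) = (18 + 3*(7*√7))*(-24) = (18 + 21*√7)*(-24) = -432 - 504*√7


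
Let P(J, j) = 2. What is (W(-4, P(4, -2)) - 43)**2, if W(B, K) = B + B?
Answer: 2601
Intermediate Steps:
W(B, K) = 2*B
(W(-4, P(4, -2)) - 43)**2 = (2*(-4) - 43)**2 = (-8 - 43)**2 = (-51)**2 = 2601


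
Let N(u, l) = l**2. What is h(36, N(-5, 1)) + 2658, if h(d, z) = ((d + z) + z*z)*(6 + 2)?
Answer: 2962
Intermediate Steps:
h(d, z) = 8*d + 8*z + 8*z**2 (h(d, z) = ((d + z) + z**2)*8 = (d + z + z**2)*8 = 8*d + 8*z + 8*z**2)
h(36, N(-5, 1)) + 2658 = (8*36 + 8*1**2 + 8*(1**2)**2) + 2658 = (288 + 8*1 + 8*1**2) + 2658 = (288 + 8 + 8*1) + 2658 = (288 + 8 + 8) + 2658 = 304 + 2658 = 2962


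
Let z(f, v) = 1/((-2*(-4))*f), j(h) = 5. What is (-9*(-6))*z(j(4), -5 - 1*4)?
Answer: 27/20 ≈ 1.3500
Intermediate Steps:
z(f, v) = 1/(8*f)
(-9*(-6))*z(j(4), -5 - 1*4) = (-9*(-6))*((⅛)/5) = 54*((⅛)*(⅕)) = 54*(1/40) = 27/20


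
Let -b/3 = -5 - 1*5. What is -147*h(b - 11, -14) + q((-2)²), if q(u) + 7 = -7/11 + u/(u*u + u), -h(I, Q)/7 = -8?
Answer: -453169/55 ≈ -8239.4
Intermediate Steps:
b = 30 (b = -3*(-5 - 1*5) = -3*(-5 - 5) = -3*(-10) = 30)
h(I, Q) = 56 (h(I, Q) = -7*(-8) = 56)
q(u) = -84/11 + u/(u + u²) (q(u) = -7 + (-7/11 + u/(u*u + u)) = -7 + (-7*1/11 + u/(u² + u)) = -7 + (-7/11 + u/(u + u²)) = -84/11 + u/(u + u²))
-147*h(b - 11, -14) + q((-2)²) = -147*56 + (-73 - 84*(-2)²)/(11*(1 + (-2)²)) = -8232 + (-73 - 84*4)/(11*(1 + 4)) = -8232 + (1/11)*(-73 - 336)/5 = -8232 + (1/11)*(⅕)*(-409) = -8232 - 409/55 = -453169/55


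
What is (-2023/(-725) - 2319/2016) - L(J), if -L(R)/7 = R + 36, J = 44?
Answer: 273631031/487200 ≈ 561.64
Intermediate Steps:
L(R) = -252 - 7*R (L(R) = -7*(R + 36) = -7*(36 + R) = -252 - 7*R)
(-2023/(-725) - 2319/2016) - L(J) = (-2023/(-725) - 2319/2016) - (-252 - 7*44) = (-2023*(-1/725) - 2319*1/2016) - (-252 - 308) = (2023/725 - 773/672) - 1*(-560) = 799031/487200 + 560 = 273631031/487200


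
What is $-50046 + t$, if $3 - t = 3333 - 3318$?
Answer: $-50058$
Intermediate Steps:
$t = -12$ ($t = 3 - \left(3333 - 3318\right) = 3 - 15 = -12$)
$-50046 + t = -50046 - 12 = -50058$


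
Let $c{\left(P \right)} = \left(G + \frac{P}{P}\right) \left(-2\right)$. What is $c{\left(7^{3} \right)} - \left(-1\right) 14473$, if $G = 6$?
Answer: $14459$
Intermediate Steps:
$c{\left(P \right)} = -14$ ($c{\left(P \right)} = \left(6 + \frac{P}{P}\right) \left(-2\right) = \left(6 + 1\right) \left(-2\right) = 7 \left(-2\right) = -14$)
$c{\left(7^{3} \right)} - \left(-1\right) 14473 = -14 - \left(-1\right) 14473 = -14 - -14473 = -14 + 14473 = 14459$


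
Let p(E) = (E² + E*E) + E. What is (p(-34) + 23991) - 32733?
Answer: -6464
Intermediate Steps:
p(E) = E + 2*E² (p(E) = (E² + E²) + E = 2*E² + E = E + 2*E²)
(p(-34) + 23991) - 32733 = (-34*(1 + 2*(-34)) + 23991) - 32733 = (-34*(1 - 68) + 23991) - 32733 = (-34*(-67) + 23991) - 32733 = (2278 + 23991) - 32733 = 26269 - 32733 = -6464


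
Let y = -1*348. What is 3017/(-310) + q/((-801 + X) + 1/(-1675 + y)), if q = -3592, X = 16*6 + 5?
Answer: -2019725757/438991310 ≈ -4.6008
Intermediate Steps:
X = 101 (X = 96 + 5 = 101)
y = -348
3017/(-310) + q/((-801 + X) + 1/(-1675 + y)) = 3017/(-310) - 3592/((-801 + 101) + 1/(-1675 - 348)) = 3017*(-1/310) - 3592/(-700 + 1/(-2023)) = -3017/310 - 3592/(-700 - 1/2023) = -3017/310 - 3592/(-1416101/2023) = -3017/310 - 3592*(-2023/1416101) = -3017/310 + 7266616/1416101 = -2019725757/438991310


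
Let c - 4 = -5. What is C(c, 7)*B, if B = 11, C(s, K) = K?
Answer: 77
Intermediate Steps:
c = -1 (c = 4 - 5 = -1)
C(c, 7)*B = 7*11 = 77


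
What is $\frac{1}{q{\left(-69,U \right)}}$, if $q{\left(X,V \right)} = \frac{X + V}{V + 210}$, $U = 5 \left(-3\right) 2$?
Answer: $- \frac{20}{11} \approx -1.8182$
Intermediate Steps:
$U = -30$ ($U = \left(-15\right) 2 = -30$)
$q{\left(X,V \right)} = \frac{V + X}{210 + V}$
$\frac{1}{q{\left(-69,U \right)}} = \frac{1}{\frac{1}{210 - 30} \left(-30 - 69\right)} = \frac{1}{\frac{1}{180} \left(-99\right)} = \frac{1}{- \frac{11}{20}} = - \frac{20}{11}$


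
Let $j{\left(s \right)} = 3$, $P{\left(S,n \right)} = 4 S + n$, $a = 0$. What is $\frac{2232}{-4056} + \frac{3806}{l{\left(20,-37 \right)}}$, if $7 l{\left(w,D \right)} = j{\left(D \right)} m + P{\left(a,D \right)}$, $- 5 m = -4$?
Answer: $- \frac{130223}{169} \approx -770.55$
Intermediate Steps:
$P{\left(S,n \right)} = n + 4 S$
$m = \frac{4}{5}$ ($m = \left(- \frac{1}{5}\right) \left(-4\right) = \frac{4}{5} \approx 0.8$)
$l{\left(w,D \right)} = \frac{12}{35} + \frac{D}{7}$ ($l{\left(w,D \right)} = \frac{3 \cdot \frac{4}{5} + \left(D + 4 \cdot 0\right)}{7} = \frac{\frac{12}{5} + \left(D + 0\right)}{7} = \frac{\frac{12}{5} + D}{7} = \frac{12}{35} + \frac{D}{7}$)
$\frac{2232}{-4056} + \frac{3806}{l{\left(20,-37 \right)}} = \frac{2232}{-4056} + \frac{3806}{\frac{12}{35} + \frac{1}{7} \left(-37\right)} = 2232 \left(- \frac{1}{4056}\right) + \frac{3806}{\frac{12}{35} - \frac{37}{7}} = - \frac{93}{169} + \frac{3806}{- \frac{173}{35}} = - \frac{93}{169} + 3806 \left(- \frac{35}{173}\right) = - \frac{93}{169} - 770 = - \frac{130223}{169}$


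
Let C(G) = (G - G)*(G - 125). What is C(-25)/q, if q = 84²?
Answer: 0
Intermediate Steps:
q = 7056
C(G) = 0 (C(G) = 0*(-125 + G) = 0)
C(-25)/q = 0/7056 = 0*(1/7056) = 0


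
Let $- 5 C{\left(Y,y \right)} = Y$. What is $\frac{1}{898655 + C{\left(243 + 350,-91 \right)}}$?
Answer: $\frac{5}{4492682} \approx 1.1129 \cdot 10^{-6}$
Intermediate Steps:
$C{\left(Y,y \right)} = - \frac{Y}{5}$
$\frac{1}{898655 + C{\left(243 + 350,-91 \right)}} = \frac{1}{898655 - \frac{243 + 350}{5}} = \frac{1}{898655 - \frac{593}{5}} = \frac{1}{\frac{4492682}{5}} = \frac{5}{4492682}$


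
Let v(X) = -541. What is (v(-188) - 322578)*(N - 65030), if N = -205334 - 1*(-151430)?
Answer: 38429835146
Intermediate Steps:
N = -53904 (N = -205334 + 151430 = -53904)
(v(-188) - 322578)*(N - 65030) = (-541 - 322578)*(-53904 - 65030) = -323119*(-118934) = 38429835146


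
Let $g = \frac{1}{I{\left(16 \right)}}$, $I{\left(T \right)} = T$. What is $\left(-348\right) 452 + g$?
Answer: $- \frac{2516735}{16} \approx -1.573 \cdot 10^{5}$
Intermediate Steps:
$g = \frac{1}{16} \approx 0.0625$
$\left(-348\right) 452 + g = \left(-348\right) 452 + \frac{1}{16} = -157296 + \frac{1}{16} = - \frac{2516735}{16}$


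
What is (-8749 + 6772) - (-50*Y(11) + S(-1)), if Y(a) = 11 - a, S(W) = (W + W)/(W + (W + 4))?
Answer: -1976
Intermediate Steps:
S(W) = 2*W/(4 + 2*W) (S(W) = (2*W)/(W + (4 + W)) = (2*W)/(4 + 2*W) = 2*W/(4 + 2*W))
(-8749 + 6772) - (-50*Y(11) + S(-1)) = (-8749 + 6772) - (-50*(11 - 1*11) - 1/(2 - 1)) = -1977 - (-50*(11 - 11) - 1/1) = -1977 - (-50*0 - 1*1) = -1977 - (0 - 1) = -1977 - 1*(-1) = -1977 + 1 = -1976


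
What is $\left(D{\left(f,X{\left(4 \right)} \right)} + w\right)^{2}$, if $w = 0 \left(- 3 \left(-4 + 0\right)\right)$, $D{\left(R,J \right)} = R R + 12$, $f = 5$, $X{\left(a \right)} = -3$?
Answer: $1369$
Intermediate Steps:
$D{\left(R,J \right)} = 12 + R^{2}$ ($D{\left(R,J \right)} = R^{2} + 12 = 12 + R^{2}$)
$w = 0$ ($w = 0 \left(\left(-3\right) \left(-4\right)\right) = 0 \cdot 12 = 0$)
$\left(D{\left(f,X{\left(4 \right)} \right)} + w\right)^{2} = \left(\left(12 + 5^{2}\right) + 0\right)^{2} = \left(\left(12 + 25\right) + 0\right)^{2} = \left(37 + 0\right)^{2} = 37^{2} = 1369$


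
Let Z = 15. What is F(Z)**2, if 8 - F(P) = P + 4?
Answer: 121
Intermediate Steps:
F(P) = 4 - P (F(P) = 8 - (P + 4) = 8 - (4 + P) = 8 + (-4 - P) = 4 - P)
F(Z)**2 = (4 - 1*15)**2 = (4 - 15)**2 = (-11)**2 = 121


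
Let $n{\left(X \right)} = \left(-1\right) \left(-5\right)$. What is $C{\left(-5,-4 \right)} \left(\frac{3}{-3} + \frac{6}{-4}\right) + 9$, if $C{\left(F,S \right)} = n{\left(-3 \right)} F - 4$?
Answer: $\frac{163}{2} \approx 81.5$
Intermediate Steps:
$n{\left(X \right)} = 5$
$C{\left(F,S \right)} = -4 + 5 F$ ($C{\left(F,S \right)} = 5 F - 4 = -4 + 5 F$)
$C{\left(-5,-4 \right)} \left(\frac{3}{-3} + \frac{6}{-4}\right) + 9 = \left(-4 + 5 \left(-5\right)\right) \left(\frac{3}{-3} + \frac{6}{-4}\right) + 9 = \left(-4 - 25\right) \left(3 \left(- \frac{1}{3}\right) + 6 \left(- \frac{1}{4}\right)\right) + 9 = - 29 \left(-1 - \frac{3}{2}\right) + 9 = \left(-29\right) \left(- \frac{5}{2}\right) + 9 = \frac{145}{2} + 9 = \frac{163}{2}$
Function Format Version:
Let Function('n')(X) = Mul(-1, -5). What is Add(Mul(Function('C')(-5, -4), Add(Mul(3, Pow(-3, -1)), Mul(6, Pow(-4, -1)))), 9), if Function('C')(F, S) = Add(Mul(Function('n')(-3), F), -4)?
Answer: Rational(163, 2) ≈ 81.500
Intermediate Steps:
Function('n')(X) = 5
Function('C')(F, S) = Add(-4, Mul(5, F)) (Function('C')(F, S) = Add(Mul(5, F), -4) = Add(-4, Mul(5, F)))
Add(Mul(Function('C')(-5, -4), Add(Mul(3, Pow(-3, -1)), Mul(6, Pow(-4, -1)))), 9) = Add(Mul(Add(-4, Mul(5, -5)), Add(Mul(3, Pow(-3, -1)), Mul(6, Pow(-4, -1)))), 9) = Add(Mul(Add(-4, -25), Add(Mul(3, Rational(-1, 3)), Mul(6, Rational(-1, 4)))), 9) = Add(Mul(-29, Add(-1, Rational(-3, 2))), 9) = Add(Mul(-29, Rational(-5, 2)), 9) = Add(Rational(145, 2), 9) = Rational(163, 2)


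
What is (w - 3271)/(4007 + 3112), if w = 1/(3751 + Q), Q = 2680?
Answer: -21035800/45782289 ≈ -0.45947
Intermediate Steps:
w = 1/6431 (w = 1/(3751 + 2680) = 1/6431 ≈ 0.00015550)
(w - 3271)/(4007 + 3112) = (1/6431 - 3271)/(4007 + 3112) = -21035800/6431/7119 = -21035800/6431*1/7119 = -21035800/45782289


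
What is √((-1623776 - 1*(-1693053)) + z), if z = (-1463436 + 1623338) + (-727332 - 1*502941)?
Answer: I*√1001094 ≈ 1000.5*I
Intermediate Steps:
z = -1070371 (z = 159902 + (-727332 - 502941) = 159902 - 1230273 = -1070371)
√((-1623776 - 1*(-1693053)) + z) = √((-1623776 - 1*(-1693053)) - 1070371) = √((-1623776 + 1693053) - 1070371) = √(69277 - 1070371) = √(-1001094) = I*√1001094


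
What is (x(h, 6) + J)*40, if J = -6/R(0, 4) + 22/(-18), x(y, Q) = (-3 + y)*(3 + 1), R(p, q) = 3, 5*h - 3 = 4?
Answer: -3464/9 ≈ -384.89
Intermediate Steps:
h = 7/5 (h = 3/5 + (1/5)*4 = 3/5 + 4/5 = 7/5 ≈ 1.4000)
x(y, Q) = -12 + 4*y (x(y, Q) = (-3 + y)*4 = -12 + 4*y)
J = -29/9 (J = -6/3 + 22/(-18) = -6*1/3 + 22*(-1/18) = -2 - 11/9 = -29/9 ≈ -3.2222)
(x(h, 6) + J)*40 = ((-12 + 4*(7/5)) - 29/9)*40 = ((-12 + 28/5) - 29/9)*40 = (-32/5 - 29/9)*40 = -433/45*40 = -3464/9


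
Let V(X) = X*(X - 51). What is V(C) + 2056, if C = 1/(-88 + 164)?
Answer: 11871581/5776 ≈ 2055.3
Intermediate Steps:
C = 1/76 ≈ 0.013158
V(X) = X*(-51 + X)
V(C) + 2056 = (-51 + 1/76)/76 + 2056 = (1/76)*(-3875/76) + 2056 = -3875/5776 + 2056 = 11871581/5776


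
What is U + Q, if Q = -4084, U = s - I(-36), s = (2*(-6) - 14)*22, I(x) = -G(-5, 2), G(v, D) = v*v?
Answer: -4631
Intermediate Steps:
G(v, D) = v²
I(x) = -25 (I(x) = -1*(-5)² = -1*25 = -25)
s = -572 (s = (-12 - 14)*22 = -26*22 = -572)
U = -547 (U = -572 - 1*(-25) = -572 + 25 = -547)
U + Q = -547 - 4084 = -4631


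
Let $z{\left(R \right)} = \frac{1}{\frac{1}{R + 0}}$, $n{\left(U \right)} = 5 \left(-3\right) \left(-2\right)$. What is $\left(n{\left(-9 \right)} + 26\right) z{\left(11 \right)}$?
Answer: $616$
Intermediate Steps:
$n{\left(U \right)} = 30$ ($n{\left(U \right)} = \left(-15\right) \left(-2\right) = 30$)
$z{\left(R \right)} = R$ ($z{\left(R \right)} = \frac{1}{\frac{1}{R}} = R$)
$\left(n{\left(-9 \right)} + 26\right) z{\left(11 \right)} = \left(30 + 26\right) 11 = 56 \cdot 11 = 616$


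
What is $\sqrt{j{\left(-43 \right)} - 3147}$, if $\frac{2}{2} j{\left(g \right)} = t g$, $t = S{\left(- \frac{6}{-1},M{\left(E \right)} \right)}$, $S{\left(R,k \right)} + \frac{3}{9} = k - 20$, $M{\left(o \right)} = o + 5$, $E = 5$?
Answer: $\frac{2 i \sqrt{6081}}{3} \approx 51.987 i$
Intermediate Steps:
$M{\left(o \right)} = 5 + o$
$S{\left(R,k \right)} = - \frac{61}{3} + k$ ($S{\left(R,k \right)} = - \frac{1}{3} + \left(k - 20\right) = - \frac{1}{3} + \left(-20 + k\right) = - \frac{61}{3} + k$)
$t = - \frac{31}{3}$ ($t = - \frac{61}{3} + \left(5 + 5\right) = - \frac{61}{3} + 10 = - \frac{31}{3} \approx -10.333$)
$j{\left(g \right)} = - \frac{31 g}{3}$
$\sqrt{j{\left(-43 \right)} - 3147} = \sqrt{\left(- \frac{31}{3}\right) \left(-43\right) - 3147} = \sqrt{\frac{1333}{3} - 3147} = \sqrt{- \frac{8108}{3}} = \frac{2 i \sqrt{6081}}{3}$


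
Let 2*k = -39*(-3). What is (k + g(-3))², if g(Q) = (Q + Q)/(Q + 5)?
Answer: 12321/4 ≈ 3080.3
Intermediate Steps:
g(Q) = 2*Q/(5 + Q) (g(Q) = (2*Q)/(5 + Q) = 2*Q/(5 + Q))
k = 117/2 (k = (-39*(-3))/2 = (½)*117 = 117/2 ≈ 58.500)
(k + g(-3))² = (117/2 + 2*(-3)/(5 - 3))² = (117/2 + 2*(-3)/2)² = (117/2 + 2*(-3)*(½))² = (117/2 - 3)² = (111/2)² = 12321/4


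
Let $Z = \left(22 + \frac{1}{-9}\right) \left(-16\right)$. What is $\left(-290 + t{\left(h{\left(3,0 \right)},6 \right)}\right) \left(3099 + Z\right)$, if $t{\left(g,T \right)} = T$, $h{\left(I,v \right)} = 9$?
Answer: $- \frac{7025876}{9} \approx -7.8065 \cdot 10^{5}$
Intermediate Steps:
$Z = - \frac{3152}{9}$ ($Z = \left(22 - \frac{1}{9}\right) \left(-16\right) = \frac{197}{9} \left(-16\right) = - \frac{3152}{9} \approx -350.22$)
$\left(-290 + t{\left(h{\left(3,0 \right)},6 \right)}\right) \left(3099 + Z\right) = \left(-290 + 6\right) \left(3099 - \frac{3152}{9}\right) = \left(-284\right) \frac{24739}{9} = - \frac{7025876}{9}$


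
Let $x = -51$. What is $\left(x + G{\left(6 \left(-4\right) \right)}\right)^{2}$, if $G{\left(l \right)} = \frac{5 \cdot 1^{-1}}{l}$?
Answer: $\frac{1510441}{576} \approx 2622.3$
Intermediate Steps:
$G{\left(l \right)} = \frac{5}{l}$ ($G{\left(l \right)} = \frac{5 \cdot 1}{l} = \frac{5}{l}$)
$\left(x + G{\left(6 \left(-4\right) \right)}\right)^{2} = \left(-51 + \frac{5}{6 \left(-4\right)}\right)^{2} = \left(-51 + \frac{5}{-24}\right)^{2} = \left(-51 + 5 \left(- \frac{1}{24}\right)\right)^{2} = \left(-51 - \frac{5}{24}\right)^{2} = \left(- \frac{1229}{24}\right)^{2} = \frac{1510441}{576}$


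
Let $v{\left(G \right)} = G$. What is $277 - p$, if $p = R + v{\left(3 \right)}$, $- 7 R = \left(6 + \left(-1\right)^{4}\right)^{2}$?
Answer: $281$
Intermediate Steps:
$R = -7$ ($R = - \frac{\left(6 + \left(-1\right)^{4}\right)^{2}}{7} = - \frac{\left(6 + 1\right)^{2}}{7} = - \frac{7^{2}}{7} = \left(- \frac{1}{7}\right) 49 = -7$)
$p = -4$ ($p = -7 + 3 = -4$)
$277 - p = 277 - -4 = 277 + 4 = 281$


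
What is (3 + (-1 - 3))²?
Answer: 1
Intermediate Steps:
(3 + (-1 - 3))² = (3 - 4)² = (-1)² = 1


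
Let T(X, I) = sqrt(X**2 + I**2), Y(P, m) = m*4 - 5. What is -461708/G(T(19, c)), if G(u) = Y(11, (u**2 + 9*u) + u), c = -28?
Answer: -6499428/58765 + 284128*sqrt(1145)/293825 ≈ -77.879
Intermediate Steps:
Y(P, m) = -5 + 4*m (Y(P, m) = 4*m - 5 = -5 + 4*m)
T(X, I) = sqrt(I**2 + X**2)
G(u) = -5 + 4*u**2 + 40*u (G(u) = -5 + 4*((u**2 + 9*u) + u) = -5 + 4*(u**2 + 10*u) = -5 + (4*u**2 + 40*u) = -5 + 4*u**2 + 40*u)
-461708/G(T(19, c)) = -461708/(-5 + 4*sqrt((-28)**2 + 19**2)*(10 + sqrt((-28)**2 + 19**2))) = -461708/(-5 + 4*sqrt(784 + 361)*(10 + sqrt(784 + 361))) = -461708/(-5 + 4*sqrt(1145)*(10 + sqrt(1145)))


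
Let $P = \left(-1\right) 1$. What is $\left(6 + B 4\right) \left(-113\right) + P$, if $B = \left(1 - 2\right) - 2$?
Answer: $677$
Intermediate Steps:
$P = -1$
$B = -3$ ($B = -1 - 2 = -3$)
$\left(6 + B 4\right) \left(-113\right) + P = \left(6 - 12\right) \left(-113\right) - 1 = \left(-6\right) \left(-113\right) - 1 = 678 - 1 = 677$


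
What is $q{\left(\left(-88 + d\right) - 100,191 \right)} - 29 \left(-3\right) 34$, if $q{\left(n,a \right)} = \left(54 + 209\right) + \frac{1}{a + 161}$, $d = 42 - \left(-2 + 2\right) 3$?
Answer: $\frac{1133793}{352} \approx 3221.0$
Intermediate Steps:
$d = 42$ ($d = 42 - 0 \cdot 3 = 42 - 0 = 42 + 0 = 42$)
$q{\left(n,a \right)} = 263 + \frac{1}{161 + a}$
$q{\left(\left(-88 + d\right) - 100,191 \right)} - 29 \left(-3\right) 34 = \frac{42344 + 263 \cdot 191}{161 + 191} - 29 \left(-3\right) 34 = \frac{42344 + 50233}{352} - \left(-87\right) 34 = \frac{1}{352} \cdot 92577 - -2958 = \frac{92577}{352} + 2958 = \frac{1133793}{352}$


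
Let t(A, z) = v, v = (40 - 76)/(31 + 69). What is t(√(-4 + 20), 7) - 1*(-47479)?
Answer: 1186966/25 ≈ 47479.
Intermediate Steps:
v = -9/25 (v = -36/100 = -36*1/100 = -9/25 ≈ -0.36000)
t(A, z) = -9/25
t(√(-4 + 20), 7) - 1*(-47479) = -9/25 - 1*(-47479) = -9/25 + 47479 = 1186966/25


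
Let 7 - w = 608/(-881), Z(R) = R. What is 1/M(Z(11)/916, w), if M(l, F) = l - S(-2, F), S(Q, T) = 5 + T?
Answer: -806996/10231189 ≈ -0.078876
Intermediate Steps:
w = 6775/881 (w = 7 - 608/(-881) = 7 - 608*(-1)/881 = 7 - 1*(-608/881) = 7 + 608/881 = 6775/881 ≈ 7.6901)
M(l, F) = -5 + l - F (M(l, F) = l - (5 + F) = l + (-5 - F) = -5 + l - F)
1/M(Z(11)/916, w) = 1/(-5 + 11/916 - 1*6775/881) = 1/(-5 + 11*(1/916) - 6775/881) = 1/(-5 + 11/916 - 6775/881) = 1/(-10231189/806996) = -806996/10231189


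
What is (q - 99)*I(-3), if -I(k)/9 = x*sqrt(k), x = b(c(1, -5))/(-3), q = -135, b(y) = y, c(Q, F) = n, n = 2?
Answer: -1404*I*sqrt(3) ≈ -2431.8*I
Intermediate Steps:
c(Q, F) = 2
x = -2/3 (x = 2/(-3) = 2*(-1/3) = -2/3 ≈ -0.66667)
I(k) = 6*sqrt(k) (I(k) = -(-6)*sqrt(k) = 6*sqrt(k))
(q - 99)*I(-3) = (-135 - 99)*(6*sqrt(-3)) = -1404*I*sqrt(3)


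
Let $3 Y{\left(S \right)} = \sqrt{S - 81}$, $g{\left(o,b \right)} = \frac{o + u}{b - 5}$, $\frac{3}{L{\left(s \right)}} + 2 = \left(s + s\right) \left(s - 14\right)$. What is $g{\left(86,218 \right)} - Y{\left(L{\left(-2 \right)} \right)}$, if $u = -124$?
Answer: $- \frac{38}{213} - \frac{i \sqrt{311178}}{186} \approx -0.1784 - 2.9991 i$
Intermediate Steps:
$L{\left(s \right)} = \frac{3}{-2 + 2 s \left(-14 + s\right)}$ ($L{\left(s \right)} = \frac{3}{-2 + \left(s + s\right) \left(s - 14\right)} = \frac{3}{-2 + 2 s \left(-14 + s\right)}$)
$g{\left(o,b \right)} = \frac{-124 + o}{-5 + b}$ ($g{\left(o,b \right)} = \frac{o - 124}{b - 5} = \frac{-124 + o}{-5 + b}$)
$Y{\left(S \right)} = \frac{\sqrt{-81 + S}}{3}$ ($Y{\left(S \right)} = \frac{\sqrt{S - 81}}{3} = \frac{\sqrt{-81 + S}}{3}$)
$g{\left(86,218 \right)} - Y{\left(L{\left(-2 \right)} \right)} = \frac{-124 + 86}{-5 + 218} - \frac{\sqrt{-81 + \frac{3}{2 \left(-1 + \left(-2\right)^{2} - -28\right)}}}{3} = \frac{1}{213} \left(-38\right) - \frac{\sqrt{-81 + \frac{3}{2 \left(-1 + 4 + 28\right)}}}{3} = \frac{1}{213} \left(-38\right) - \frac{\sqrt{-81 + \frac{3}{2 \cdot 31}}}{3} = - \frac{38}{213} - \frac{\sqrt{-81 + \frac{3}{2} \cdot \frac{1}{31}}}{3} = - \frac{38}{213} - \frac{\sqrt{-81 + \frac{3}{62}}}{3} = - \frac{38}{213} - \frac{\sqrt{- \frac{5019}{62}}}{3} = - \frac{38}{213} - \frac{\frac{1}{62} i \sqrt{311178}}{3} = - \frac{38}{213} - \frac{i \sqrt{311178}}{186}$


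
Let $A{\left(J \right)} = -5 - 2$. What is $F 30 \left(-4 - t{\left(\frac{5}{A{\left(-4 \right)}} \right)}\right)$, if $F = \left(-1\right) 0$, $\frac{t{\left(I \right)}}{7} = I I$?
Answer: $0$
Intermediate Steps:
$A{\left(J \right)} = -7$ ($A{\left(J \right)} = -5 - 2 = -7$)
$t{\left(I \right)} = 7 I^{2}$ ($t{\left(I \right)} = 7 I I = 7 I^{2}$)
$F = 0$
$F 30 \left(-4 - t{\left(\frac{5}{A{\left(-4 \right)}} \right)}\right) = 0 \cdot 30 \left(-4 - 7 \left(\frac{5}{-7}\right)^{2}\right) = 0 \left(-4 - 7 \left(5 \left(- \frac{1}{7}\right)\right)^{2}\right) = 0 \left(-4 - 7 \left(- \frac{5}{7}\right)^{2}\right) = 0 \left(-4 - 7 \cdot \frac{25}{49}\right) = 0 \left(-4 - \frac{25}{7}\right) = 0 \left(- \frac{53}{7}\right) = 0$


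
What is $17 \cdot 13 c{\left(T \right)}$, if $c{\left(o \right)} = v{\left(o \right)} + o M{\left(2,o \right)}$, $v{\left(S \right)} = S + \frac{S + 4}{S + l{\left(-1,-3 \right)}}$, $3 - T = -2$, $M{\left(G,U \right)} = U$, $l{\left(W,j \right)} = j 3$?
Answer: $\frac{24531}{4} \approx 6132.8$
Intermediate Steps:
$l{\left(W,j \right)} = 3 j$
$T = 5$ ($T = 3 - -2 = 3 + 2 = 5$)
$v{\left(S \right)} = S + \frac{4 + S}{-9 + S}$ ($v{\left(S \right)} = S + \frac{S + 4}{S + 3 \left(-3\right)} = S + \frac{4 + S}{S - 9} = S + \frac{4 + S}{-9 + S}$)
$c{\left(o \right)} = o^{2} + \frac{4 + o^{2} - 8 o}{-9 + o}$ ($c{\left(o \right)} = \frac{4 + o^{2} - 8 o}{-9 + o} + o o = \frac{4 + o^{2} - 8 o}{-9 + o} + o^{2} = o^{2} + \frac{4 + o^{2} - 8 o}{-9 + o}$)
$17 \cdot 13 c{\left(T \right)} = 17 \cdot 13 \frac{4 + 5^{3} - 40 - 8 \cdot 5^{2}}{-9 + 5} = 221 \frac{4 + 125 - 40 - 200}{-4} = 221 \left(- \frac{4 + 125 - 40 - 200}{4}\right) = 221 \left(\left(- \frac{1}{4}\right) \left(-111\right)\right) = 221 \cdot \frac{111}{4} = \frac{24531}{4}$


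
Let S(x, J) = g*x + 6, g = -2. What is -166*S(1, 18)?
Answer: -664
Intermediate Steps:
S(x, J) = 6 - 2*x (S(x, J) = -2*x + 6 = 6 - 2*x)
-166*S(1, 18) = -166*(6 - 2*1) = -166*(6 - 2) = -166*4 = -664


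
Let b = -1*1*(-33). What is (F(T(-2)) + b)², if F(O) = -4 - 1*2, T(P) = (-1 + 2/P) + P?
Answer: 729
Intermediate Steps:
T(P) = -1 + P + 2/P
F(O) = -6 (F(O) = -4 - 2 = -6)
b = 33 (b = -1*(-33) = 33)
(F(T(-2)) + b)² = (-6 + 33)² = 27² = 729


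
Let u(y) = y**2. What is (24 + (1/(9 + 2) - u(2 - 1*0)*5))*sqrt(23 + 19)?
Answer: 45*sqrt(42)/11 ≈ 26.512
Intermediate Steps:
(24 + (1/(9 + 2) - u(2 - 1*0)*5))*sqrt(23 + 19) = (24 + (1/(9 + 2) - (2 - 1*0)**2*5))*sqrt(23 + 19) = (24 + (1/11 - (2 + 0)**2*5))*sqrt(42) = (24 + (1/11 - 2**2*5))*sqrt(42) = (24 + (1/11 - 4*5))*sqrt(42) = (24 + (1/11 - 1*20))*sqrt(42) = (24 + (1/11 - 20))*sqrt(42) = (24 - 219/11)*sqrt(42) = 45*sqrt(42)/11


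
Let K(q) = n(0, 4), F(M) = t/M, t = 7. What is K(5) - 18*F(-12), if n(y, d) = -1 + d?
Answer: 27/2 ≈ 13.500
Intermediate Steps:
F(M) = 7/M
K(q) = 3 (K(q) = -1 + 4 = 3)
K(5) - 18*F(-12) = 3 - 126/(-12) = 3 - 126*(-1)/12 = 3 - 18*(-7/12) = 3 + 21/2 = 27/2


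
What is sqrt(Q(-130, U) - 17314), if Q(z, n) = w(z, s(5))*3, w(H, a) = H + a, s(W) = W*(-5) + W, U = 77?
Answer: 2*I*sqrt(4441) ≈ 133.28*I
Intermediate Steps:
s(W) = -4*W (s(W) = -5*W + W = -4*W)
Q(z, n) = -60 + 3*z (Q(z, n) = (z - 4*5)*3 = (z - 20)*3 = (-20 + z)*3 = -60 + 3*z)
sqrt(Q(-130, U) - 17314) = sqrt((-60 + 3*(-130)) - 17314) = sqrt((-60 - 390) - 17314) = sqrt(-450 - 17314) = sqrt(-17764) = 2*I*sqrt(4441)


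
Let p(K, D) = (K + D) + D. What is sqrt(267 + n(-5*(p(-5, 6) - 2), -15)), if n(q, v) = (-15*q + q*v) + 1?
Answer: sqrt(1018) ≈ 31.906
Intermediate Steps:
p(K, D) = K + 2*D (p(K, D) = (D + K) + D = K + 2*D)
n(q, v) = 1 - 15*q + q*v
sqrt(267 + n(-5*(p(-5, 6) - 2), -15)) = sqrt(267 + (1 - (-75)*((-5 + 2*6) - 2) - 5*((-5 + 2*6) - 2)*(-15))) = sqrt(267 + (1 - (-75)*((-5 + 12) - 2) - 5*((-5 + 12) - 2)*(-15))) = sqrt(267 + (1 - (-75)*(7 - 2) - 5*(7 - 2)*(-15))) = sqrt(267 + (1 - (-75)*5 - 5*5*(-15))) = sqrt(267 + (1 - 15*(-25) - 25*(-15))) = sqrt(267 + (1 + 375 + 375)) = sqrt(267 + 751) = sqrt(1018)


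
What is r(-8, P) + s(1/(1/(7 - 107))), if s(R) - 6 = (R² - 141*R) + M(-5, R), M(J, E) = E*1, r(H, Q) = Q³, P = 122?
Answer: 1839854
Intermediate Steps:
M(J, E) = E
s(R) = 6 + R² - 140*R (s(R) = 6 + ((R² - 141*R) + R) = 6 + (R² - 140*R) = 6 + R² - 140*R)
r(-8, P) + s(1/(1/(7 - 107))) = 122³ + (6 + (1/(1/(7 - 107)))² - 140/(1/(7 - 107))) = 1815848 + (6 + (1/(1/(-100)))² - 140/(1/(-100))) = 1815848 + (6 + (1/(-1/100))² - 140/(-1/100)) = 1815848 + (6 + (-100)² - 140*(-100)) = 1815848 + (6 + 10000 + 14000) = 1815848 + 24006 = 1839854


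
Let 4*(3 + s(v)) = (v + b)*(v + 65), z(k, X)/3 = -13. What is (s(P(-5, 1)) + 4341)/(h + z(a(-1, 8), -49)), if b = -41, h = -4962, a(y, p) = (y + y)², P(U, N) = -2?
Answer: -4881/6668 ≈ -0.73200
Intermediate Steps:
a(y, p) = 4*y² (a(y, p) = (2*y)² = 4*y²)
z(k, X) = -39 (z(k, X) = 3*(-13) = -39)
s(v) = -3 + (-41 + v)*(65 + v)/4 (s(v) = -3 + ((v - 41)*(v + 65))/4 = -3 + ((-41 + v)*(65 + v))/4 = -3 + (-41 + v)*(65 + v)/4)
(s(P(-5, 1)) + 4341)/(h + z(a(-1, 8), -49)) = ((-2677/4 + 6*(-2) + (¼)*(-2)²) + 4341)/(-4962 - 39) = ((-2677/4 - 12 + (¼)*4) + 4341)/(-5001) = ((-2677/4 - 12 + 1) + 4341)*(-1/5001) = (-2721/4 + 4341)*(-1/5001) = (14643/4)*(-1/5001) = -4881/6668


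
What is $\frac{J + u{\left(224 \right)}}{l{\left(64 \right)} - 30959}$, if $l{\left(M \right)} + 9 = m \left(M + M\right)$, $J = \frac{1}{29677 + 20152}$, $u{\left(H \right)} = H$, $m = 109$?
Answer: $- \frac{11161697}{847890264} \approx -0.013164$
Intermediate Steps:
$J = \frac{1}{49829} \approx 2.0069 \cdot 10^{-5}$
$l{\left(M \right)} = -9 + 218 M$ ($l{\left(M \right)} = -9 + 109 \left(M + M\right) = -9 + 109 \cdot 2 M = -9 + 218 M$)
$\frac{J + u{\left(224 \right)}}{l{\left(64 \right)} - 30959} = \frac{\frac{1}{49829} + 224}{\left(-9 + 218 \cdot 64\right) - 30959} = \frac{11161697}{49829 \left(\left(-9 + 13952\right) - 30959\right)} = \frac{11161697}{49829 \left(13943 - 30959\right)} = \frac{11161697}{49829 \left(-17016\right)} = \frac{11161697}{49829} \left(- \frac{1}{17016}\right) = - \frac{11161697}{847890264}$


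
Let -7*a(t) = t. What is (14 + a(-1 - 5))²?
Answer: 10816/49 ≈ 220.73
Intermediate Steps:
a(t) = -t/7
(14 + a(-1 - 5))² = (14 - (-1 - 5)/7)² = (14 - ⅐*(-6))² = (14 + 6/7)² = (104/7)² = 10816/49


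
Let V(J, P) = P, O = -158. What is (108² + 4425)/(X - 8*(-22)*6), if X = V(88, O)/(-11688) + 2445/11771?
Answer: 1106757869436/72657167033 ≈ 15.233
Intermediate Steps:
X = 15218489/68789724 (X = -158/(-11688) + 2445/11771 = -158*(-1/11688) + 2445*(1/11771) = 79/5844 + 2445/11771 = 15218489/68789724 ≈ 0.22123)
(108² + 4425)/(X - 8*(-22)*6) = (108² + 4425)/(15218489/68789724 - 8*(-22)*6) = (11664 + 4425)/(15218489/68789724 + 176*6) = 16089/(15218489/68789724 + 1056) = 16089/(72657167033/68789724) = 16089*(68789724/72657167033) = 1106757869436/72657167033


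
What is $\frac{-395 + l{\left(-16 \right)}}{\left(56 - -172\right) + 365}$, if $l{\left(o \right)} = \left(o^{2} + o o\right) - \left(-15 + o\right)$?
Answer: $\frac{148}{593} \approx 0.24958$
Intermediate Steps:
$l{\left(o \right)} = 15 - o + 2 o^{2}$ ($l{\left(o \right)} = \left(o^{2} + o^{2}\right) - \left(-15 + o\right) = 2 o^{2} - \left(-15 + o\right) = 15 - o + 2 o^{2}$)
$\frac{-395 + l{\left(-16 \right)}}{\left(56 - -172\right) + 365} = \frac{-395 + \left(15 - -16 + 2 \left(-16\right)^{2}\right)}{\left(56 - -172\right) + 365} = \frac{-395 + \left(15 + 16 + 2 \cdot 256\right)}{\left(56 + 172\right) + 365} = \frac{-395 + \left(15 + 16 + 512\right)}{228 + 365} = \frac{-395 + 543}{593} = 148 \cdot \frac{1}{593} = \frac{148}{593}$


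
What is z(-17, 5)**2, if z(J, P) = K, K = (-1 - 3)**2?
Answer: 256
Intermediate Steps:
K = 16 (K = (-4)**2 = 16)
z(J, P) = 16
z(-17, 5)**2 = 16**2 = 256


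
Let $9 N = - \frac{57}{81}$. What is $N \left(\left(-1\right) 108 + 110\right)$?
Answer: $- \frac{38}{243} \approx -0.15638$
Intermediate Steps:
$N = - \frac{19}{243}$ ($N = \frac{\left(-57\right) \frac{1}{81}}{9} = \frac{1}{9} \left(- \frac{19}{27}\right) = - \frac{19}{243} \approx -0.078189$)
$N \left(\left(-1\right) 108 + 110\right) = - \frac{19 \left(\left(-1\right) 108 + 110\right)}{243} = - \frac{19 \left(-108 + 110\right)}{243} = \left(- \frac{19}{243}\right) 2 = - \frac{38}{243}$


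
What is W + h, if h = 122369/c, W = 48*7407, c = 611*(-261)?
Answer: 4361350699/12267 ≈ 3.5554e+5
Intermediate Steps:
c = -159471
W = 355536
h = -9413/12267 (h = 122369/(-159471) = 122369*(-1/159471) = -9413/12267 ≈ -0.76734)
W + h = 355536 - 9413/12267 = 4361350699/12267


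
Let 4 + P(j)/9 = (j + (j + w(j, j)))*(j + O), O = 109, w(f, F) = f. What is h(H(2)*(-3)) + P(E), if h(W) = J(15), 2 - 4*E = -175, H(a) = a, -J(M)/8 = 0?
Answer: 2928951/16 ≈ 1.8306e+5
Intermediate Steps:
J(M) = 0 (J(M) = -8*0 = 0)
E = 177/4 (E = ½ - ¼*(-175) = ½ + 175/4 = 177/4 ≈ 44.250)
h(W) = 0
P(j) = -36 + 27*j*(109 + j) (P(j) = -36 + 9*((j + (j + j))*(j + 109)) = -36 + 9*((j + 2*j)*(109 + j)) = -36 + 9*((3*j)*(109 + j)) = -36 + 9*(3*j*(109 + j)) = -36 + 27*j*(109 + j))
h(H(2)*(-3)) + P(E) = 0 + (-36 + 27*(177/4)² + 2943*(177/4)) = 0 + (-36 + 27*(31329/16) + 520911/4) = 0 + (-36 + 845883/16 + 520911/4) = 0 + 2928951/16 = 2928951/16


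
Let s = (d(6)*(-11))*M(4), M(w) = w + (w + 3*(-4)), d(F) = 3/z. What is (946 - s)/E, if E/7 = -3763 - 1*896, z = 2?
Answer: -880/32613 ≈ -0.026983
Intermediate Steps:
d(F) = 3/2
E = -32613 (E = 7*(-3763 - 1*896) = 7*(-3763 - 896) = 7*(-4659) = -32613)
M(w) = -12 + 2*w (M(w) = w + (w - 12) = w + (-12 + w) = -12 + 2*w)
s = 66 (s = ((3/2)*(-11))*(-12 + 2*4) = -33*(-12 + 8)/2 = -33/2*(-4) = 66)
(946 - s)/E = (946 - 1*66)/(-32613) = (946 - 66)*(-1/32613) = 880*(-1/32613) = -880/32613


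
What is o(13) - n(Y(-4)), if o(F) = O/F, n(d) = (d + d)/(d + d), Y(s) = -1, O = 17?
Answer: 4/13 ≈ 0.30769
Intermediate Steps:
n(d) = 1 (n(d) = (2*d)/((2*d)) = (2*d)*(1/(2*d)) = 1)
o(F) = 17/F
o(13) - n(Y(-4)) = 17/13 - 1*1 = 17*(1/13) - 1 = 17/13 - 1 = 4/13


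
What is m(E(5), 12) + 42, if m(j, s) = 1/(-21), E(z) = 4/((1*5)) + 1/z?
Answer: 881/21 ≈ 41.952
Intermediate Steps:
E(z) = ⅘ + 1/z (E(z) = 4/5 + 1/z = 4*(⅕) + 1/z = ⅘ + 1/z)
m(j, s) = -1/21
m(E(5), 12) + 42 = -1/21 + 42 = 881/21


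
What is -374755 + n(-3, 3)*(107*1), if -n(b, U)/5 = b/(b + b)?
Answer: -750045/2 ≈ -3.7502e+5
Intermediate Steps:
n(b, U) = -5/2 (n(b, U) = -5*b/(b + b) = -5*b/(2*b) = -5*b*1/(2*b) = -5*½ = -5/2)
-374755 + n(-3, 3)*(107*1) = -374755 - 535/2 = -750045/2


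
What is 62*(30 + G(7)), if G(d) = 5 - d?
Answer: 1736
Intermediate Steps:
62*(30 + G(7)) = 62*(30 + (5 - 1*7)) = 62*(30 + (5 - 7)) = 62*(30 - 2) = 62*28 = 1736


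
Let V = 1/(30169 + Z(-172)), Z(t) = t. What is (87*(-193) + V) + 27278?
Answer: 314578540/29997 ≈ 10487.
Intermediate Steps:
V = 1/29997 (V = 1/(30169 - 172) = 1/29997 ≈ 3.3337e-5)
(87*(-193) + V) + 27278 = (87*(-193) + 1/29997) + 27278 = (-16791 + 1/29997) + 27278 = -503679626/29997 + 27278 = 314578540/29997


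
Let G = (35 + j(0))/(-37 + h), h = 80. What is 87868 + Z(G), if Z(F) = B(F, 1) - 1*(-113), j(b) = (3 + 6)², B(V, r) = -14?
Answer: 87967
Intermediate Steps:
j(b) = 81 (j(b) = 9² = 81)
G = 116/43 (G = (35 + 81)/(-37 + 80) = 116/43 ≈ 2.6977)
Z(F) = 99 (Z(F) = -14 - 1*(-113) = -14 + 113 = 99)
87868 + Z(G) = 87868 + 99 = 87967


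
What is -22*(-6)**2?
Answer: -792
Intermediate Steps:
-22*(-6)**2 = -22*36 = -792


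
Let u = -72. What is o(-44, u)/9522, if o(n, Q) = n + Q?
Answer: -58/4761 ≈ -0.012182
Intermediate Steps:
o(n, Q) = Q + n
o(-44, u)/9522 = (-72 - 44)/9522 = -116*1/9522 = -58/4761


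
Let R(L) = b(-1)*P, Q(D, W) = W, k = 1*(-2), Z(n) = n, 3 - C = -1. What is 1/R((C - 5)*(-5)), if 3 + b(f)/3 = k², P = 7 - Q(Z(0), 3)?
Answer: 1/12 ≈ 0.083333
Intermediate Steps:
C = 4 (C = 3 - 1*(-1) = 3 + 1 = 4)
k = -2
P = 4 (P = 7 - 1*3 = 7 - 3 = 4)
b(f) = 3 (b(f) = -9 + 3*(-2)² = -9 + 3*4 = -9 + 12 = 3)
R(L) = 12 (R(L) = 3*4 = 12)
1/R((C - 5)*(-5)) = 1/12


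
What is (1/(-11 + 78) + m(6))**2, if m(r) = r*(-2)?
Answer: 644809/4489 ≈ 143.64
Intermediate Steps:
m(r) = -2*r
(1/(-11 + 78) + m(6))**2 = (1/(-11 + 78) - 2*6)**2 = (1/67 - 12)**2 = (-803/67)**2 = 644809/4489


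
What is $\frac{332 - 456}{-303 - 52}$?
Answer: $\frac{124}{355} \approx 0.3493$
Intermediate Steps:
$\frac{332 - 456}{-303 - 52} = - \frac{124}{-355} = \left(-124\right) \left(- \frac{1}{355}\right) = \frac{124}{355}$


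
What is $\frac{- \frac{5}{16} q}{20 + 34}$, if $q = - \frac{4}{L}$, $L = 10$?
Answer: $\frac{1}{432} \approx 0.0023148$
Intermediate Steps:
$q = - \frac{2}{5}$ ($q = - \frac{4}{10} = \left(-4\right) \frac{1}{10} = - \frac{2}{5} \approx -0.4$)
$\frac{- \frac{5}{16} q}{20 + 34} = \frac{- \frac{5}{16} \left(- \frac{2}{5}\right)}{20 + 34} = \frac{\left(-5\right) \frac{1}{16} \left(- \frac{2}{5}\right)}{54} = \left(- \frac{5}{16}\right) \left(- \frac{2}{5}\right) \frac{1}{54} = \frac{1}{8} \cdot \frac{1}{54} = \frac{1}{432}$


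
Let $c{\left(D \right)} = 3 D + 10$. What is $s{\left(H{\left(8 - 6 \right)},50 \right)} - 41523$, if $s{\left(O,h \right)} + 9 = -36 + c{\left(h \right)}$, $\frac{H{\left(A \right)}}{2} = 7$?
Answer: $-41408$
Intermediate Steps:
$c{\left(D \right)} = 10 + 3 D$
$H{\left(A \right)} = 14$ ($H{\left(A \right)} = 2 \cdot 7 = 14$)
$s{\left(O,h \right)} = -35 + 3 h$ ($s{\left(O,h \right)} = -9 + \left(-36 + \left(10 + 3 h\right)\right) = -9 + \left(-26 + 3 h\right) = -35 + 3 h$)
$s{\left(H{\left(8 - 6 \right)},50 \right)} - 41523 = \left(-35 + 3 \cdot 50\right) - 41523 = \left(-35 + 150\right) - 41523 = 115 - 41523 = -41408$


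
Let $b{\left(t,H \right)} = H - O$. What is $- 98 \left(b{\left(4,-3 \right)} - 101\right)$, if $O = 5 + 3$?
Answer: $10976$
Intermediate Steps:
$O = 8$
$b{\left(t,H \right)} = -8 + H$ ($b{\left(t,H \right)} = H - 8 = -8 + H$)
$- 98 \left(b{\left(4,-3 \right)} - 101\right) = - 98 \left(\left(-8 - 3\right) - 101\right) = - 98 \left(-11 - 101\right) = \left(-98\right) \left(-112\right) = 10976$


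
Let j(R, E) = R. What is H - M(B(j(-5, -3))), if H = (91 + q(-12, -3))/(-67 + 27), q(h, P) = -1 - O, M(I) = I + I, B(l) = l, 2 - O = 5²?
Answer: 287/40 ≈ 7.1750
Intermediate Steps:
O = -23 (O = 2 - 1*5² = 2 - 1*25 = 2 - 25 = -23)
M(I) = 2*I
q(h, P) = 22 (q(h, P) = -1 - 1*(-23) = -1 + 23 = 22)
H = -113/40 (H = (91 + 22)/(-67 + 27) = 113/(-40) = 113*(-1/40) = -113/40 ≈ -2.8250)
H - M(B(j(-5, -3))) = -113/40 - 2*(-5) = -113/40 - 1*(-10) = -113/40 + 10 = 287/40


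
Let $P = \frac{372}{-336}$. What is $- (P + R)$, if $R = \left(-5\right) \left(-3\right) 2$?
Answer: $- \frac{809}{28} \approx -28.893$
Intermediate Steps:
$P = - \frac{31}{28}$ ($P = 372 \left(- \frac{1}{336}\right) = - \frac{31}{28} \approx -1.1071$)
$R = 30$ ($R = 15 \cdot 2 = 30$)
$- (P + R) = - (- \frac{31}{28} + 30) = \left(-1\right) \frac{809}{28} = - \frac{809}{28}$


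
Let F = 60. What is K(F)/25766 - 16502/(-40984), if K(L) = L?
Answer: 106912393/263998436 ≈ 0.40497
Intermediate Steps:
K(F)/25766 - 16502/(-40984) = 60/25766 - 16502/(-40984) = 60*(1/25766) - 16502*(-1/40984) = 30/12883 + 8251/20492 = 106912393/263998436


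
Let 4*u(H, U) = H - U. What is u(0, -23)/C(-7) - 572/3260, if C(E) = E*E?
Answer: -9283/159740 ≈ -0.058113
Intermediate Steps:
u(H, U) = -U/4 + H/4 (u(H, U) = (H - U)/4 = -U/4 + H/4)
C(E) = E²
u(0, -23)/C(-7) - 572/3260 = (-¼*(-23) + (¼)*0)/((-7)²) - 572/3260 = (23/4 + 0)/49 - 572*1/3260 = (23/4)*(1/49) - 143/815 = 23/196 - 143/815 = -9283/159740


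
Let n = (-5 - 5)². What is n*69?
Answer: 6900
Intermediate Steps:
n = 100 (n = (-10)² = 100)
n*69 = 100*69 = 6900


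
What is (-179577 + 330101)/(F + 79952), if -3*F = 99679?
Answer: 451572/140177 ≈ 3.2214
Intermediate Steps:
F = -99679/3 (F = -⅓*99679 = -99679/3 ≈ -33226.)
(-179577 + 330101)/(F + 79952) = (-179577 + 330101)/(-99679/3 + 79952) = 150524/(140177/3) = 150524*(3/140177) = 451572/140177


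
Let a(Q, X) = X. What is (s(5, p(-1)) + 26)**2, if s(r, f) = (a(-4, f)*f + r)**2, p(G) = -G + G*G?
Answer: 11449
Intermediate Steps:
p(G) = G**2 - G (p(G) = -G + G**2 = G**2 - G)
s(r, f) = (r + f**2)**2 (s(r, f) = (f*f + r)**2 = (f**2 + r)**2 = (r + f**2)**2)
(s(5, p(-1)) + 26)**2 = ((5 + (-(-1 - 1))**2)**2 + 26)**2 = ((5 + (-1*(-2))**2)**2 + 26)**2 = ((5 + 2**2)**2 + 26)**2 = ((5 + 4)**2 + 26)**2 = (9**2 + 26)**2 = (81 + 26)**2 = 107**2 = 11449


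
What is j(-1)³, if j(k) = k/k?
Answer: 1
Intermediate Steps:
j(k) = 1
j(-1)³ = 1³ = 1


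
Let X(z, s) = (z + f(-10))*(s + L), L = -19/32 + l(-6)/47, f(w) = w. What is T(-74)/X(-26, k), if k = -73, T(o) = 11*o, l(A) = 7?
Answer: -306064/994149 ≈ -0.30787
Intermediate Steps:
L = -669/1504 (L = -19/32 + 7/47 = -669/1504 ≈ -0.44481)
X(z, s) = (-10 + z)*(-669/1504 + s) (X(z, s) = (z - 10)*(s - 669/1504) = (-10 + z)*(-669/1504 + s))
T(-74)/X(-26, k) = (11*(-74))/(3345/752 - 10*(-73) - 669/1504*(-26) - 73*(-26)) = -814/(3345/752 + 730 + 8697/752 + 1898) = -814/994149/376 = -814*376/994149 = -306064/994149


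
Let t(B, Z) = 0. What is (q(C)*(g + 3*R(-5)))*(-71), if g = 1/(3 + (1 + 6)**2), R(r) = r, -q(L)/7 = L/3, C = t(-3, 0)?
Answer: 0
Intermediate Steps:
C = 0
q(L) = -7*L/3
g = 1/52 (g = 1/(3 + 7**2) = 1/(3 + 49) = 1/52 ≈ 0.019231)
(q(C)*(g + 3*R(-5)))*(-71) = ((-7/3*0)*(1/52 + 3*(-5)))*(-71) = (0*(1/52 - 15))*(-71) = (0*(-779/52))*(-71) = 0*(-71) = 0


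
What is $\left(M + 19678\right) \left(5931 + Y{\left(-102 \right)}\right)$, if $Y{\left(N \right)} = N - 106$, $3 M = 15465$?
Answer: $142119259$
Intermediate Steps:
$M = 5155$ ($M = \frac{1}{3} \cdot 15465 = 5155$)
$Y{\left(N \right)} = -106 + N$ ($Y{\left(N \right)} = N - 106 = -106 + N$)
$\left(M + 19678\right) \left(5931 + Y{\left(-102 \right)}\right) = \left(5155 + 19678\right) \left(5931 - 208\right) = 24833 \left(5931 - 208\right) = 24833 \cdot 5723 = 142119259$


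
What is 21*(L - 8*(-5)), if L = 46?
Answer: 1806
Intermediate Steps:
21*(L - 8*(-5)) = 21*(46 - 8*(-5)) = 21*(46 + 40) = 21*86 = 1806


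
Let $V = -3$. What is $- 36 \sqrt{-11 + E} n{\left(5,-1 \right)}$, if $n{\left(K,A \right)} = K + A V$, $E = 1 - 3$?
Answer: $- 288 i \sqrt{13} \approx - 1038.4 i$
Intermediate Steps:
$E = -2$
$n{\left(K,A \right)} = K - 3 A$ ($n{\left(K,A \right)} = K + A \left(-3\right) = K - 3 A$)
$- 36 \sqrt{-11 + E} n{\left(5,-1 \right)} = - 36 \sqrt{-11 - 2} \left(5 - -3\right) = - 36 \sqrt{-13} \left(5 + 3\right) = - 36 i \sqrt{13} \cdot 8 = - 288 i \sqrt{13}$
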